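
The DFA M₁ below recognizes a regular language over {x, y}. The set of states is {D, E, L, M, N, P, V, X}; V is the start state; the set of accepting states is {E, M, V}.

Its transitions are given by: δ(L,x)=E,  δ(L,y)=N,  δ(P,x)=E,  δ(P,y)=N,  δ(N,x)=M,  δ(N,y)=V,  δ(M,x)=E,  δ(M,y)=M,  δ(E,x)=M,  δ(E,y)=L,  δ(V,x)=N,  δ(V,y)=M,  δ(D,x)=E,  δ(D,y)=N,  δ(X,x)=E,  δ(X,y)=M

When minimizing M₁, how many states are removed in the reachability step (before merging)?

No path from V leads to D, P, X; the other 5 states are all reachable.

3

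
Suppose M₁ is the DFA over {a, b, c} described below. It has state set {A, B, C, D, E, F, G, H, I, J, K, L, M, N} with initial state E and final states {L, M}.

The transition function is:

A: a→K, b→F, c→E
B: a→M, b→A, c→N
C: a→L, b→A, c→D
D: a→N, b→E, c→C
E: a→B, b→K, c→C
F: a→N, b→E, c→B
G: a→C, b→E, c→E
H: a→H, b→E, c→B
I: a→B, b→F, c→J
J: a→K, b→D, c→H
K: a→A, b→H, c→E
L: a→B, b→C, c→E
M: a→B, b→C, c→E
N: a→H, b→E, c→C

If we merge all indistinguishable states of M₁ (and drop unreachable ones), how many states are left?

First remove the unreachable states {G,I,J}; 11 states remain.
P0 = {L,M} | {A,B,C,D,E,F,H,K,N}.
Split {A,B,C,D,E,F,H,K,N} by δ(·,a) → {A,D,E,F,H,K,N} and {B,C}.
On input a, block {A,D,E,F,H,K,N} splits into {A,D,F,H,K,N} and {E}.
Split {A,D,F,H,K,N} by δ(·,b) → {D,F,H,N} and {A,K}.
Stable partition: {L,M} | {D,F,H,N} | {B,C} | {E} | {A,K} — 5 equivalence classes.

5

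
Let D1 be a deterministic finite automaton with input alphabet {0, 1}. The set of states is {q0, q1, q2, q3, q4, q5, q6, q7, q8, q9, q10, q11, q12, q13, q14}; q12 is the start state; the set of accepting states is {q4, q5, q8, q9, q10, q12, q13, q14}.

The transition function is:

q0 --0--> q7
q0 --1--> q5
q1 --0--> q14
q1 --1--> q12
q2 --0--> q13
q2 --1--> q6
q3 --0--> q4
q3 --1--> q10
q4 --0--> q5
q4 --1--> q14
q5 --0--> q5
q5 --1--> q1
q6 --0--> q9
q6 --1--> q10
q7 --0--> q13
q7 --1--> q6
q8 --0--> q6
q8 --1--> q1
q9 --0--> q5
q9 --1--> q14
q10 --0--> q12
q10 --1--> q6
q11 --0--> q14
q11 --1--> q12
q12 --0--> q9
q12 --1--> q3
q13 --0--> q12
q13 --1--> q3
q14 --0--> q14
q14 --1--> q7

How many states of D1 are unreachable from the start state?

BFS from q12 reaches {q1, q3, q4, q5, q6, q7, q9, q10, q12, q13, q14}; the 4 state(s) q0, q2, q8, q11 are never visited.

4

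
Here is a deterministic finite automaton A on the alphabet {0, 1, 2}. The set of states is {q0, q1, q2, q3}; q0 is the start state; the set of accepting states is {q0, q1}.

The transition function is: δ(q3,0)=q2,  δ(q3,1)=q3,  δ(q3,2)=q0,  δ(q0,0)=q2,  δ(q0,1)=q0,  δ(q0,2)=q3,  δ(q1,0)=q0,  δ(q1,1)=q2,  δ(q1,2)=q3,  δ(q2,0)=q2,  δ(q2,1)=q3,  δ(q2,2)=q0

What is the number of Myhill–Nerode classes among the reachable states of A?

2

States {q1} cannot be reached from the start state, so discard them.
Start with accepting vs non-accepting: {q0} | {q2,q3}.
Stable partition: {q0} | {q2,q3} — 2 equivalence classes.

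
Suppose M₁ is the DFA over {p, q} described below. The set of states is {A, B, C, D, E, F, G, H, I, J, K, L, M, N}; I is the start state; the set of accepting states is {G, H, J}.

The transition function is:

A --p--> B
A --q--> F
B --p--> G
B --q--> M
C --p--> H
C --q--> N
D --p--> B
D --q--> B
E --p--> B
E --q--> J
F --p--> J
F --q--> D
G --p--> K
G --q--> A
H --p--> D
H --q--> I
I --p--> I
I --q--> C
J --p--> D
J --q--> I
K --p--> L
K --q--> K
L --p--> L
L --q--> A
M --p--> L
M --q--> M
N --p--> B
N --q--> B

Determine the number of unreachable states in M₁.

1

Starting at I and following transitions, the reachable set is {A, B, C, D, F, G, H, I, J, K, L, M, N}. That leaves E unreachable — 1 in total.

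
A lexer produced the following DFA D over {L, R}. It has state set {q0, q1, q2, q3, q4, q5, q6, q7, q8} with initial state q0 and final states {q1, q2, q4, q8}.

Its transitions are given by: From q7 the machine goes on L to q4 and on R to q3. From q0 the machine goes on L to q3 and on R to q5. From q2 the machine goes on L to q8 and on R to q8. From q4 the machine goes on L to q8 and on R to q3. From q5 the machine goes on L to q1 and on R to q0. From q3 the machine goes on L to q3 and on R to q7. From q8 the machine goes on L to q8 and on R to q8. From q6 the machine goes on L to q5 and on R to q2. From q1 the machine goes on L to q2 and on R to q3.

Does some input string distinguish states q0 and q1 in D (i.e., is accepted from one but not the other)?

First remove the unreachable states {q6}; 8 states remain.
Start with accepting vs non-accepting: {q1,q2,q4,q8} | {q0,q3,q5,q7}.
Refine {q1,q2,q4,q8} on symbol R: members go to different blocks, giving {q1,q4} and {q2,q8}.
On input L, block {q0,q3,q5,q7} splits into {q0,q3} and {q5,q7}.
Stable partition: {q1,q4} | {q0,q3} | {q2,q8} | {q5,q7} — 4 equivalence classes.
q0 and q1 end up in different blocks, so they are distinguishable. For instance, the string 'ε' is accepted from only q1.

Yes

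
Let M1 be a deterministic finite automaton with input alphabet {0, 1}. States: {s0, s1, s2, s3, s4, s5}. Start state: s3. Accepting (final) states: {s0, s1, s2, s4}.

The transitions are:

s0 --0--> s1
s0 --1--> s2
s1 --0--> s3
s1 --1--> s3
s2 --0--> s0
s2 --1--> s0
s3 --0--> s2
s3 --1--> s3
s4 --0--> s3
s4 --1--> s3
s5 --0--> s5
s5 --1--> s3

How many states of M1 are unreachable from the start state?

No path from s3 leads to s4, s5; the other 4 states are all reachable.

2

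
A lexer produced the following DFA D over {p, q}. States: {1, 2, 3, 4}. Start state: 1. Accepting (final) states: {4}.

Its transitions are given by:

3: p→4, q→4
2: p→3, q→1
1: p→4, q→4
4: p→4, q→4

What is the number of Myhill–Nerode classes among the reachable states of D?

First remove the unreachable states {2,3}; 2 states remain.
Start with accepting vs non-accepting: {4} | {1}.
Stable partition: {4} | {1} — 2 equivalence classes.

2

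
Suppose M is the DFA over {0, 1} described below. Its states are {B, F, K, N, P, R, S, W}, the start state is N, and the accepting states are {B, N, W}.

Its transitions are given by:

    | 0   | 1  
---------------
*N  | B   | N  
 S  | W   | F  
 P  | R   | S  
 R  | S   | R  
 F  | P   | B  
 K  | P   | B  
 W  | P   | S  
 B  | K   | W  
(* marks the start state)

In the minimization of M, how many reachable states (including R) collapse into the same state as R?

1

All states are reachable from the start state.
P0 = {B,N,W} | {F,K,P,R,S}.
On input 0, block {B,N,W} splits into {B,W} and {N}.
On input 1, block {B,W} splits into {W} and {B}.
Split {F,K,P,R,S} by δ(·,0) → {F,K,P,R} and {S}.
Refine {F,K,P,R} on symbol 0: members go to different blocks, giving {F,K,P} and {R}.
Refine {F,K,P} on symbol 0: members go to different blocks, giving {F,K} and {P}.
No further refinement is possible. Final partition (7 blocks): {W} | {F,K} | {N} | {B} | {S} | {R} | {P}.
State R belongs to the block {R}, which has 1 states.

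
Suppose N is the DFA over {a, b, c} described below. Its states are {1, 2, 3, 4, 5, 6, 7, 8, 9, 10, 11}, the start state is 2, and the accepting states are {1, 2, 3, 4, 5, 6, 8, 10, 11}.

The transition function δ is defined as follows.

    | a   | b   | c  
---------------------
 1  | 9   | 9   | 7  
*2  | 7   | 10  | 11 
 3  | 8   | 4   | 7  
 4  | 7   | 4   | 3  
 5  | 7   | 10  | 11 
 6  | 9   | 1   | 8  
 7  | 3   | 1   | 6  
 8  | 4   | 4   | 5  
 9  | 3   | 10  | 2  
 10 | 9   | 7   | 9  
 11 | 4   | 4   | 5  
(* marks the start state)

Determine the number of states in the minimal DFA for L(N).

6

Initial partition by acceptance: {1,2,3,4,5,6,8,10,11} | {7,9}.
On input a, block {1,2,3,4,5,6,8,10,11} splits into {1,2,4,5,6,10} and {3,8,11}.
Refine {1,2,4,5,6,10} on symbol b: members go to different blocks, giving {2,4,5,6} and {1,10}.
Refine {2,4,5,6} on symbol b: members go to different blocks, giving {2,5,6} and {4}.
Split {3,8,11} by δ(·,a) → {8,11} and {3}.
The partition is now stable with 6 blocks: {2,5,6} | {7,9} | {8,11} | {1,10} | {4} | {3}.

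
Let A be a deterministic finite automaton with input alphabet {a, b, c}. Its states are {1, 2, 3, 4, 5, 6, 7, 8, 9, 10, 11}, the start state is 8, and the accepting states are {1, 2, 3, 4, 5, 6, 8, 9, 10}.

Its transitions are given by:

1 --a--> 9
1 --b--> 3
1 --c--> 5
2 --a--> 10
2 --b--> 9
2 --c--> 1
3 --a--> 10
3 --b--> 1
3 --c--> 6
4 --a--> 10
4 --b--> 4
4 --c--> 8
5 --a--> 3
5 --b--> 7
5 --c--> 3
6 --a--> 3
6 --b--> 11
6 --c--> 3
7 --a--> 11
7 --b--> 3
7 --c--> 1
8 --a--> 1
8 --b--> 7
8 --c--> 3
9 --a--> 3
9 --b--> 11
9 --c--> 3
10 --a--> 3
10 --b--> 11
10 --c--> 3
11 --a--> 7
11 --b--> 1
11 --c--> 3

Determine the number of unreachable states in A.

BFS from 8 reaches {1, 3, 5, 6, 7, 8, 9, 10, 11}; the 2 state(s) 2, 4 are never visited.

2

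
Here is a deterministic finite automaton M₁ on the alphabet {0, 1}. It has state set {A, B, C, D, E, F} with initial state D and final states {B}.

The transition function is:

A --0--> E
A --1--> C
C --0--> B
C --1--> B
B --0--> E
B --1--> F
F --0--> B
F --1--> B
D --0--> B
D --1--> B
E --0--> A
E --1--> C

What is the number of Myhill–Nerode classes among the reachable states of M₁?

3

Every state is reachable, so we keep all 6.
Initial partition by acceptance: {B} | {A,C,D,E,F}.
On input 0, block {A,C,D,E,F} splits into {C,D,F} and {A,E}.
No further refinement is possible. Final partition (3 blocks): {B} | {C,D,F} | {A,E}.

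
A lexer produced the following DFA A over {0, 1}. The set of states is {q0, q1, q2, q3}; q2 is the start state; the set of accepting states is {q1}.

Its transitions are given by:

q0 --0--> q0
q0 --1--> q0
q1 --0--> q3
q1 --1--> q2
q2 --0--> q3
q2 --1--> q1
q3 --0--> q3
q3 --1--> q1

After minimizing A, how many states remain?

2

States {q0} cannot be reached from the start state, so discard them.
P0 = {q1} | {q2,q3}.
No further refinement is possible. Final partition (2 blocks): {q1} | {q2,q3}.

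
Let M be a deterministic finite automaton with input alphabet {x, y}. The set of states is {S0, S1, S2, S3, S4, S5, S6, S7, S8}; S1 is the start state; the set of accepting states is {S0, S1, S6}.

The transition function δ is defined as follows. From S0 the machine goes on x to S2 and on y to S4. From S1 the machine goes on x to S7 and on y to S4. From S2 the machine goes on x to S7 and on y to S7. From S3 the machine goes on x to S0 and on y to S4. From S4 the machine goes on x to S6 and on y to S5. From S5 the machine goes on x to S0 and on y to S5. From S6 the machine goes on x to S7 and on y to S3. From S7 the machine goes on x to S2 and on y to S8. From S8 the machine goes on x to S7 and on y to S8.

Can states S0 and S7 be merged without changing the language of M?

No

All states are reachable from the start state.
Initial partition by acceptance: {S0,S1,S6} | {S2,S3,S4,S5,S7,S8}.
On input x, block {S2,S3,S4,S5,S7,S8} splits into {S2,S7,S8} and {S3,S4,S5}.
The partition is now stable with 3 blocks: {S0,S1,S6} | {S2,S7,S8} | {S3,S4,S5}.
S0 and S7 end up in different blocks, so they are distinguishable. For instance, the string 'ε' is accepted from only S0.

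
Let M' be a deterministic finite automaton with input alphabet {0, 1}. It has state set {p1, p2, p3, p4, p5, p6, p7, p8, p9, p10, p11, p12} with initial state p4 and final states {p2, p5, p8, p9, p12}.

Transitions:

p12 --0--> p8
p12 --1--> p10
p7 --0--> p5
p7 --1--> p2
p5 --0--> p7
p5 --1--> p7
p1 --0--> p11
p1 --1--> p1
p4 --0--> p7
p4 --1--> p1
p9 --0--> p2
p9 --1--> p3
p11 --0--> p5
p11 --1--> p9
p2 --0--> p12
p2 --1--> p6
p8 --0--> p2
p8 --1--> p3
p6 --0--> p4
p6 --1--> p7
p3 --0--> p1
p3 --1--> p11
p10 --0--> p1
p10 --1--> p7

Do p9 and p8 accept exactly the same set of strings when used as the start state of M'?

Yes

Initial partition by acceptance: {p2,p5,p8,p9,p12} | {p1,p3,p4,p6,p7,p10,p11}.
Refine {p2,p5,p8,p9,p12} on symbol 0: members go to different blocks, giving {p2,p8,p9,p12} and {p5}.
Split {p1,p3,p4,p6,p7,p10,p11} by δ(·,0) → {p1,p3,p4,p6,p10} and {p7,p11}.
Split {p1,p3,p4,p6,p10} by δ(·,0) → {p3,p6,p10} and {p1,p4}.
The partition is now stable with 5 blocks: {p2,p8,p9,p12} | {p3,p6,p10} | {p5} | {p7,p11} | {p1,p4}.
p9 and p8 lie in the same block of the stable partition, so they are equivalent — no string distinguishes them.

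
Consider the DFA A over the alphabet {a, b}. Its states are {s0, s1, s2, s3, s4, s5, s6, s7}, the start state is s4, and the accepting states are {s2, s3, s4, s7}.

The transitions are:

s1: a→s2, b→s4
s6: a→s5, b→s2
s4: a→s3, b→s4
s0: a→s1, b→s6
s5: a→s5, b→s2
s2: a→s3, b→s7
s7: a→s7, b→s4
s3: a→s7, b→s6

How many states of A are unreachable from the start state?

2

BFS from s4 reaches {s2, s3, s4, s5, s6, s7}; the 2 state(s) s0, s1 are never visited.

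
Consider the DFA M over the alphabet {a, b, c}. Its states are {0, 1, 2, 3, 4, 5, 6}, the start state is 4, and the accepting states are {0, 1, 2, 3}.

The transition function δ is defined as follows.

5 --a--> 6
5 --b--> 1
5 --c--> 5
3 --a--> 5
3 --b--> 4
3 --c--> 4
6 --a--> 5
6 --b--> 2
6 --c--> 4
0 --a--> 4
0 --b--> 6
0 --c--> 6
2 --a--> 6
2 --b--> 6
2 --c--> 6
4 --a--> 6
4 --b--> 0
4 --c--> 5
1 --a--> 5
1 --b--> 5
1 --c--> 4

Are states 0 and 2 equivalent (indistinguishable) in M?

Yes

First remove the unreachable states {3}; 6 states remain.
Start with accepting vs non-accepting: {0,1,2} | {4,5,6}.
No further refinement is possible. Final partition (2 blocks): {0,1,2} | {4,5,6}.
0 and 2 lie in the same block of the stable partition, so they are equivalent — no string distinguishes them.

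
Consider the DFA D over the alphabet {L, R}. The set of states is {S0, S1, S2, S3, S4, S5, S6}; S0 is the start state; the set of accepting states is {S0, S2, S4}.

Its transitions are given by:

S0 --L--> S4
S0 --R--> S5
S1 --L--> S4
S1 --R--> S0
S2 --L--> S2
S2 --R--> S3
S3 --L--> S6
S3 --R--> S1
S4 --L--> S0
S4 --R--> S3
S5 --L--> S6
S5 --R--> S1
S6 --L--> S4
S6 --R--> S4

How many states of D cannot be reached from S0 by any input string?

No path from S0 leads to S2; the other 6 states are all reachable.

1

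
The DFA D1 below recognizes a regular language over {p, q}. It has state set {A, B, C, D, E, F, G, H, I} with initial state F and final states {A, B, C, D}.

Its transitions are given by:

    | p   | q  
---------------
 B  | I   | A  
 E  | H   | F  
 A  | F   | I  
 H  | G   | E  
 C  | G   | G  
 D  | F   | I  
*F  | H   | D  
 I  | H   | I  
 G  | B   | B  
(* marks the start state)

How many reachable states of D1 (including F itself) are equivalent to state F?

First remove the unreachable states {C}; 8 states remain.
P0 = {A,B,D} | {E,F,G,H,I}.
Refine {A,B,D} on symbol q: members go to different blocks, giving {A,D} and {B}.
Refine {E,F,G,H,I} on symbol p: members go to different blocks, giving {E,F,H,I} and {G}.
On input p, block {E,F,H,I} splits into {E,F,I} and {H}.
Refine {E,F,I} on symbol q: members go to different blocks, giving {E,I} and {F}.
Split {E,I} by δ(·,q) → {E} and {I}.
The partition is now stable with 7 blocks: {A,D} | {E} | {B} | {G} | {H} | {F} | {I}.
The equivalence class containing F is {F}, of size 1.

1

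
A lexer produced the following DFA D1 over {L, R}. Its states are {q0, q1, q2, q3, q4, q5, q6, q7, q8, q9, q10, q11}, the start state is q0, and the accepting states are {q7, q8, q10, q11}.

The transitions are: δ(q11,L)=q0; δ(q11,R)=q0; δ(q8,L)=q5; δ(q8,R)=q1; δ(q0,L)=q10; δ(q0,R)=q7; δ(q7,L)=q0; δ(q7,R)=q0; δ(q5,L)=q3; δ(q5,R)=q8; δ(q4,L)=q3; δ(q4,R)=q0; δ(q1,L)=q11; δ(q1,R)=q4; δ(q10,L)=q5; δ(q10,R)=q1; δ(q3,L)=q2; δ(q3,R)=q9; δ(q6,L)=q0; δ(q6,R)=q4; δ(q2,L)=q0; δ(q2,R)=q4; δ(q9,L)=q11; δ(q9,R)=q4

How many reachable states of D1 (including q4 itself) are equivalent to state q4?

States {q6} cannot be reached from the start state, so discard them.
Start with accepting vs non-accepting: {q7,q8,q10,q11} | {q0,q1,q2,q3,q4,q5,q9}.
On input L, block {q0,q1,q2,q3,q4,q5,q9} splits into {q2,q3,q4,q5} and {q0,q1,q9}.
Split {q7,q8,q10,q11} by δ(·,L) → {q7,q11} and {q8,q10}.
Refine {q2,q3,q4,q5} on symbol L: members go to different blocks, giving {q3,q4,q5} and {q2}.
On input L, block {q3,q4,q5} splits into {q4,q5} and {q3}.
On input R, block {q4,q5} splits into {q4} and {q5}.
On input L, block {q0,q1,q9} splits into {q1,q9} and {q0}.
No further refinement is possible. Final partition (8 blocks): {q7,q11} | {q4} | {q1,q9} | {q8,q10} | {q2} | {q3} | {q5} | {q0}.
State q4 belongs to the block {q4}, which has 1 states.

1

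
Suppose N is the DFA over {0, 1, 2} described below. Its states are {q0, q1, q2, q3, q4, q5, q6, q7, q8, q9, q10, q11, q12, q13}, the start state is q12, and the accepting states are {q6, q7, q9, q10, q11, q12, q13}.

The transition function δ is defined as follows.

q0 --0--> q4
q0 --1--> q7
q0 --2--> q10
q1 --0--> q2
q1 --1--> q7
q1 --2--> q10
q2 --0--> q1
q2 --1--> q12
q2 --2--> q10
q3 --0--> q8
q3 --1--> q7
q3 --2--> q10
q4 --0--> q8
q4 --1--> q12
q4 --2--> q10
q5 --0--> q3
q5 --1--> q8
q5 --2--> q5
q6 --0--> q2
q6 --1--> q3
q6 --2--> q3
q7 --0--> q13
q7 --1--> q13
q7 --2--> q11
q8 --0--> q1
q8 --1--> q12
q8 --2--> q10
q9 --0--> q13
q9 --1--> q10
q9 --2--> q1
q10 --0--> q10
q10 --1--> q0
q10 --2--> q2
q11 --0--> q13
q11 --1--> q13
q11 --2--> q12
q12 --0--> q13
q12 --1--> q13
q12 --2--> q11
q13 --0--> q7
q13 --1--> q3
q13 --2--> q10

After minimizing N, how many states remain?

States {q5,q6,q9} cannot be reached from the start state, so discard them.
Start with accepting vs non-accepting: {q7,q10,q11,q12,q13} | {q0,q1,q2,q3,q4,q8}.
Split {q7,q10,q11,q12,q13} by δ(·,1) → {q7,q11,q12} and {q10,q13}.
Split {q10,q13} by δ(·,0) → {q10} and {q13}.
No further refinement is possible. Final partition (4 blocks): {q7,q11,q12} | {q0,q1,q2,q3,q4,q8} | {q10} | {q13}.

4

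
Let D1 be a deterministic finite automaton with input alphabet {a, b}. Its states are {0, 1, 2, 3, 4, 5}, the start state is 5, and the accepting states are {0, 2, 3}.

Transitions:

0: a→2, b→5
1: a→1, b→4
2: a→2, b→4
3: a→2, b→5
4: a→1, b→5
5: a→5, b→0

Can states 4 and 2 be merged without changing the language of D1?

Reachable states from the start: {0,1,2,4,5}. Unreachable: {3} — drop them.
Initial partition by acceptance: {0,2} | {1,4,5}.
Refine {1,4,5} on symbol b: members go to different blocks, giving {1,4} and {5}.
Split {0,2} by δ(·,b) → {0} and {2}.
Refine {1,4} on symbol b: members go to different blocks, giving {1} and {4}.
The partition is now stable with 5 blocks: {0} | {1} | {5} | {2} | {4}.
4 and 2 end up in different blocks, so they are distinguishable. For instance, the string 'ε' is accepted from only 2.

No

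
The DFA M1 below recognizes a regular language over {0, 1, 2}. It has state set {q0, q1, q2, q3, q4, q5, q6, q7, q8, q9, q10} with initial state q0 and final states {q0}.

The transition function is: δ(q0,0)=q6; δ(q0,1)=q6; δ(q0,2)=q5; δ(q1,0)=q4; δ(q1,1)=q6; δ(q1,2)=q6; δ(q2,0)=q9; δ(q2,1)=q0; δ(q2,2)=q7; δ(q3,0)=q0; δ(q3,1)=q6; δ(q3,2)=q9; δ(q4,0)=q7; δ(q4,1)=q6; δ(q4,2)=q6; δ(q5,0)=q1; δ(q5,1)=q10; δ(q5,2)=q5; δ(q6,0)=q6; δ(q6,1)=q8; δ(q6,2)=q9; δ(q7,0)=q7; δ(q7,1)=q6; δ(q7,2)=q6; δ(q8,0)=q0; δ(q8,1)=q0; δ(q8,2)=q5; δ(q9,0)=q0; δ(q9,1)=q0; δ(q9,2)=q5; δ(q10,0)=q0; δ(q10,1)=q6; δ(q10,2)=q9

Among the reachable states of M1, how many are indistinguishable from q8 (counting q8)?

2

States {q2,q3} cannot be reached from the start state, so discard them.
Start with accepting vs non-accepting: {q0} | {q1,q4,q5,q6,q7,q8,q9,q10}.
Refine {q1,q4,q5,q6,q7,q8,q9,q10} on symbol 0: members go to different blocks, giving {q1,q4,q5,q6,q7} and {q8,q9,q10}.
On input 1, block {q1,q4,q5,q6,q7} splits into {q1,q4,q7} and {q5,q6}.
Refine {q8,q9,q10} on symbol 1: members go to different blocks, giving {q8,q9} and {q10}.
Refine {q5,q6} on symbol 0: members go to different blocks, giving {q5} and {q6}.
No further refinement is possible. Final partition (6 blocks): {q0} | {q1,q4,q7} | {q8,q9} | {q5} | {q10} | {q6}.
The equivalence class containing q8 is {q8,q9}, of size 2.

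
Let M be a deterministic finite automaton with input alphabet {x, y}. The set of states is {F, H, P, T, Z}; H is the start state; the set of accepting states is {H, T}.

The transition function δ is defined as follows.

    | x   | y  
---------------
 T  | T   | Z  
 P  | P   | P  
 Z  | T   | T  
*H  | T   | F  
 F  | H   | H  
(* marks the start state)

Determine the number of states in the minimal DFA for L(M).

Reachable states from the start: {F,H,T,Z}. Unreachable: {P} — drop them.
Initial partition by acceptance: {H,T} | {F,Z}.
No further refinement is possible. Final partition (2 blocks): {H,T} | {F,Z}.

2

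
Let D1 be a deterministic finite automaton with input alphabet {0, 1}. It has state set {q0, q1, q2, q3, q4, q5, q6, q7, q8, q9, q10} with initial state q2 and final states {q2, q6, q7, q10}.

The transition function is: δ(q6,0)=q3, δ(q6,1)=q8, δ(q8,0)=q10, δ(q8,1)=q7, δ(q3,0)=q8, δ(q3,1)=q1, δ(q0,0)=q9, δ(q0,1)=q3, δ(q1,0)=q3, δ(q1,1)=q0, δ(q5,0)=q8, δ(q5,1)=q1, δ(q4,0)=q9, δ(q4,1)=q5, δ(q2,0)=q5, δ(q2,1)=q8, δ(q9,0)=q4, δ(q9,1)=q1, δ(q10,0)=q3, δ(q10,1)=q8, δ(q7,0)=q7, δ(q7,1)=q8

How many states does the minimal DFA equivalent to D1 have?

7

Reachable states from the start: {q0,q1,q2,q3,q4,q5,q7,q8,q9,q10}. Unreachable: {q6} — drop them.
Start with accepting vs non-accepting: {q2,q7,q10} | {q0,q1,q3,q4,q5,q8,q9}.
Split {q2,q7,q10} by δ(·,0) → {q2,q10} and {q7}.
On input 0, block {q0,q1,q3,q4,q5,q8,q9} splits into {q0,q1,q3,q4,q5,q9} and {q8}.
Refine {q0,q1,q3,q4,q5,q9} on symbol 0: members go to different blocks, giving {q0,q1,q4,q9} and {q3,q5}.
On input 0, block {q0,q1,q4,q9} splits into {q0,q4,q9} and {q1}.
On input 1, block {q0,q4,q9} splits into {q0,q4} and {q9}.
No further refinement is possible. Final partition (7 blocks): {q2,q10} | {q0,q4} | {q7} | {q8} | {q3,q5} | {q1} | {q9}.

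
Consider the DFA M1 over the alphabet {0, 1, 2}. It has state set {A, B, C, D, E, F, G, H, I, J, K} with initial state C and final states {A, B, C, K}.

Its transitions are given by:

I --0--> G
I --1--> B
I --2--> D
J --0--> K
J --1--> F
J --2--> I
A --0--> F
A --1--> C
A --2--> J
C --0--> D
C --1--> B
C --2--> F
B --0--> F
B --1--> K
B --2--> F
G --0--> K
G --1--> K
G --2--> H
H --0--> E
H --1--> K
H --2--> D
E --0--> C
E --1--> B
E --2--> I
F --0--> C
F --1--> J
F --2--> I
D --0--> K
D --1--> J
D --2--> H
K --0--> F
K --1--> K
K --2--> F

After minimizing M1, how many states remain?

4

Reachable states from the start: {B,C,D,E,F,G,H,I,J,K}. Unreachable: {A} — drop them.
Start with accepting vs non-accepting: {B,C,K} | {D,E,F,G,H,I,J}.
Split {D,E,F,G,H,I,J} by δ(·,0) → {D,E,F,G,J} and {H,I}.
Refine {D,E,F,G,J} on symbol 1: members go to different blocks, giving {D,F,J} and {E,G}.
Stable partition: {B,C,K} | {D,F,J} | {H,I} | {E,G} — 4 equivalence classes.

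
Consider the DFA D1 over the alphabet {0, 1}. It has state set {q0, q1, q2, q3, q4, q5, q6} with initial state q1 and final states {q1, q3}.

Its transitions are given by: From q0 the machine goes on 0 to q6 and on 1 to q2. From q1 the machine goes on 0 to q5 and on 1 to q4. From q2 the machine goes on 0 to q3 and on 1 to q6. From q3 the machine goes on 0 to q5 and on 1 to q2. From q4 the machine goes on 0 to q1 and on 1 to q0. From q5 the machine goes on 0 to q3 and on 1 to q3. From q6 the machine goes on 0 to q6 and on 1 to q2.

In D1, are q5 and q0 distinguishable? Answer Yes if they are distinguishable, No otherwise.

Every state is reachable, so we keep all 7.
Start with accepting vs non-accepting: {q1,q3} | {q0,q2,q4,q5,q6}.
Refine {q0,q2,q4,q5,q6} on symbol 0: members go to different blocks, giving {q2,q4,q5} and {q0,q6}.
Split {q2,q4,q5} by δ(·,1) → {q2,q4} and {q5}.
The partition is now stable with 4 blocks: {q1,q3} | {q2,q4} | {q0,q6} | {q5}.
q5 and q0 end up in different blocks, so they are distinguishable. For instance, the string '0' is accepted from only q5.

Yes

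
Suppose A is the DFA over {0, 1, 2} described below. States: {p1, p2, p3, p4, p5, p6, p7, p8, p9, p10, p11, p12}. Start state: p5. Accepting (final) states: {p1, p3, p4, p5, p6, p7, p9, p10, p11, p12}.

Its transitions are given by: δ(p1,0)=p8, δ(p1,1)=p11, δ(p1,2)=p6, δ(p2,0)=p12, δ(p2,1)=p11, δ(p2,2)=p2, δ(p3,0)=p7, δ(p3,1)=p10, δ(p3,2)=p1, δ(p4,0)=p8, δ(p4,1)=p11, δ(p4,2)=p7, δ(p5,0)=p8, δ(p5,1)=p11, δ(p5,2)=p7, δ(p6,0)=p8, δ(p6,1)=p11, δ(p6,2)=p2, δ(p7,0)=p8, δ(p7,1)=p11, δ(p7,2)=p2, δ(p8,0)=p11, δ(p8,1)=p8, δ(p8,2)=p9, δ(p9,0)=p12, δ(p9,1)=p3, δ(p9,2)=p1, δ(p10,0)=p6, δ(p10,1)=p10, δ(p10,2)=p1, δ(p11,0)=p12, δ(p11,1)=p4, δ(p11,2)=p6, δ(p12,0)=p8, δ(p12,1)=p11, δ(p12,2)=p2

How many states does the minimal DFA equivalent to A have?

Start with accepting vs non-accepting: {p1,p3,p4,p5,p6,p7,p9,p10,p11,p12} | {p2,p8}.
Split {p1,p3,p4,p5,p6,p7,p9,p10,p11,p12} by δ(·,0) → {p1,p4,p5,p6,p7,p12} and {p3,p9,p10,p11}.
Refine {p1,p4,p5,p6,p7,p12} on symbol 2: members go to different blocks, giving {p1,p4,p5} and {p6,p7,p12}.
Split {p2,p8} by δ(·,0) → {p2} and {p8}.
On input 1, block {p3,p9,p10,p11} splits into {p3,p9,p10} and {p11}.
The partition is now stable with 6 blocks: {p1,p4,p5} | {p2} | {p3,p9,p10} | {p6,p7,p12} | {p8} | {p11}.

6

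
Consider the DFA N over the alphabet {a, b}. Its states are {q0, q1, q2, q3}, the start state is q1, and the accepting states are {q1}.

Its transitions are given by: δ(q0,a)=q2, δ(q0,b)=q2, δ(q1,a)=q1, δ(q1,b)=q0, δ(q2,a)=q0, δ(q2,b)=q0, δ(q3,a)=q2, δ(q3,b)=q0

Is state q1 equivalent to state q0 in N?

First remove the unreachable states {q3}; 3 states remain.
Initial partition by acceptance: {q1} | {q0,q2}.
Stable partition: {q1} | {q0,q2} — 2 equivalence classes.
q1 and q0 end up in different blocks, so they are distinguishable. For instance, the string 'ε' is accepted from only q1.

No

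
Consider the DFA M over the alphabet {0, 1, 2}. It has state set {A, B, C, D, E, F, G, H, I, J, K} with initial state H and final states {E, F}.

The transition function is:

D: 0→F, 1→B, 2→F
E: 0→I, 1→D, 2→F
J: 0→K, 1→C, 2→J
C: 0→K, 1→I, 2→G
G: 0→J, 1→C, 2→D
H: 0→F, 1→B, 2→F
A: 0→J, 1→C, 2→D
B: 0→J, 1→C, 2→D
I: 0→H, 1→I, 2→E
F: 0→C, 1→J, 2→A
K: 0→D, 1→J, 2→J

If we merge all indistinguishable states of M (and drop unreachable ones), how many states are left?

8

P0 = {E,F} | {A,B,C,D,G,H,I,J,K}.
Refine {E,F} on symbol 2: members go to different blocks, giving {E} and {F}.
On input 0, block {A,B,C,D,G,H,I,J,K} splits into {A,B,C,G,I,J,K} and {D,H}.
On input 0, block {A,B,C,G,I,J,K} splits into {A,B,C,G,J} and {I,K}.
On input 0, block {A,B,C,G,J} splits into {A,B,G} and {C,J}.
Refine {I,K} on symbol 1: members go to different blocks, giving {I} and {K}.
Refine {C,J} on symbol 1: members go to different blocks, giving {C} and {J}.
The partition is now stable with 8 blocks: {E} | {A,B,G} | {F} | {D,H} | {I} | {C} | {K} | {J}.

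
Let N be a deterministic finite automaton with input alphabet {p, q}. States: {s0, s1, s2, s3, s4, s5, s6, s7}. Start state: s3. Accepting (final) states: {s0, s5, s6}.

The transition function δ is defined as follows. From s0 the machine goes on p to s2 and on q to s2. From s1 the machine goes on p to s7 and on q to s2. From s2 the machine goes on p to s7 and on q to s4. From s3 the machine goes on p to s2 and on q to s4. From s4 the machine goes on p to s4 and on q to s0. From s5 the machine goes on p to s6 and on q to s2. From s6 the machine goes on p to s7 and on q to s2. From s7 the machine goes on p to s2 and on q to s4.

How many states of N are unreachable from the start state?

Starting at s3 and following transitions, the reachable set is {s0, s2, s3, s4, s7}. That leaves s1, s5, s6 unreachable — 3 in total.

3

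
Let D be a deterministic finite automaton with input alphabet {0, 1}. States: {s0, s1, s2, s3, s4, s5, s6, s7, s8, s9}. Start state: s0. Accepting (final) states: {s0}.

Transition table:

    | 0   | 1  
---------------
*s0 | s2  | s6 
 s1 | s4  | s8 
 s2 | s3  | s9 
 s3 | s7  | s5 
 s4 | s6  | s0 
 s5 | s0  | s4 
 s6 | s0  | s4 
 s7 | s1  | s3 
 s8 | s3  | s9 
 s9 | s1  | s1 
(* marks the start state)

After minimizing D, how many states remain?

8

P0 = {s0} | {s1,s2,s3,s4,s5,s6,s7,s8,s9}.
Split {s1,s2,s3,s4,s5,s6,s7,s8,s9} by δ(·,0) → {s1,s2,s3,s4,s7,s8,s9} and {s5,s6}.
Split {s1,s2,s3,s4,s7,s8,s9} by δ(·,0) → {s1,s2,s3,s7,s8,s9} and {s4}.
Split {s1,s2,s3,s7,s8,s9} by δ(·,0) → {s2,s3,s7,s8,s9} and {s1}.
On input 0, block {s2,s3,s7,s8,s9} splits into {s2,s3,s8} and {s7,s9}.
Refine {s2,s3,s8} on symbol 0: members go to different blocks, giving {s2,s8} and {s3}.
Refine {s7,s9} on symbol 1: members go to different blocks, giving {s7} and {s9}.
Stable partition: {s0} | {s2,s8} | {s5,s6} | {s4} | {s1} | {s7} | {s3} | {s9} — 8 equivalence classes.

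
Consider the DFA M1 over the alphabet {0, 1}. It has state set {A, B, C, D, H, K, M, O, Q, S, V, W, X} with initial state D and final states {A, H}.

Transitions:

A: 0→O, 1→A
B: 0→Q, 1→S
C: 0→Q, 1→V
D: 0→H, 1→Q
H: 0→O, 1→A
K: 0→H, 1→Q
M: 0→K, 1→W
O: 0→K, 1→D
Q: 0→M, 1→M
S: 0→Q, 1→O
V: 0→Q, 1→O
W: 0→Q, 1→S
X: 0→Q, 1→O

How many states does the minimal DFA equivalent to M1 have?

7

States {B,C,V,X} cannot be reached from the start state, so discard them.
P0 = {A,H} | {D,K,M,O,Q,S,W}.
Refine {D,K,M,O,Q,S,W} on symbol 0: members go to different blocks, giving {M,O,Q,S,W} and {D,K}.
Split {M,O,Q,S,W} by δ(·,0) → {Q,S,W} and {M,O}.
Refine {Q,S,W} on symbol 0: members go to different blocks, giving {S,W} and {Q}.
Refine {S,W} on symbol 1: members go to different blocks, giving {S} and {W}.
Split {M,O} by δ(·,1) → {O} and {M}.
No further refinement is possible. Final partition (7 blocks): {A,H} | {S} | {D,K} | {O} | {Q} | {W} | {M}.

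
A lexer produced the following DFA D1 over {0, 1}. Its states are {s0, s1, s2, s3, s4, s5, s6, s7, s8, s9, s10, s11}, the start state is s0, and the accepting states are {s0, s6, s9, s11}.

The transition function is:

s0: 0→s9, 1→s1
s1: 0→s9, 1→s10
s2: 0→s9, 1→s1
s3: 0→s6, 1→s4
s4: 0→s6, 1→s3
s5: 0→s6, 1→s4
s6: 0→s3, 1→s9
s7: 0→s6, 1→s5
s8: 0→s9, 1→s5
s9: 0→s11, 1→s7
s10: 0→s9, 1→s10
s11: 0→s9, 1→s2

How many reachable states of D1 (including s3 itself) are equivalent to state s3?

4

Reachable states from the start: {s0,s1,s2,s3,s4,s5,s6,s7,s9,s10,s11}. Unreachable: {s8} — drop them.
Initial partition by acceptance: {s0,s6,s9,s11} | {s1,s2,s3,s4,s5,s7,s10}.
On input 0, block {s0,s6,s9,s11} splits into {s0,s9,s11} and {s6}.
On input 0, block {s1,s2,s3,s4,s5,s7,s10} splits into {s3,s4,s5,s7} and {s1,s2,s10}.
On input 1, block {s0,s9,s11} splits into {s0,s11} and {s9}.
Stable partition: {s0,s11} | {s3,s4,s5,s7} | {s6} | {s1,s2,s10} | {s9} — 5 equivalence classes.
The equivalence class containing s3 is {s3,s4,s5,s7}, of size 4.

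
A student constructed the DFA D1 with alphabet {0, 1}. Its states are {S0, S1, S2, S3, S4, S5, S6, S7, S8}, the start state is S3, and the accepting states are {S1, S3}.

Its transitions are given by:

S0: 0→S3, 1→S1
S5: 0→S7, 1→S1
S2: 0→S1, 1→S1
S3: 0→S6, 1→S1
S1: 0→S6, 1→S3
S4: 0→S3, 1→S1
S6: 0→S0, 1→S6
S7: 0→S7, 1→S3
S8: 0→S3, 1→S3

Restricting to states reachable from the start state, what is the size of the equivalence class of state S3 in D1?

First remove the unreachable states {S2,S4,S5,S7,S8}; 4 states remain.
Start with accepting vs non-accepting: {S1,S3} | {S0,S6}.
Split {S0,S6} by δ(·,0) → {S0} and {S6}.
No further refinement is possible. Final partition (3 blocks): {S1,S3} | {S0} | {S6}.
State S3 belongs to the block {S1,S3}, which has 2 states.

2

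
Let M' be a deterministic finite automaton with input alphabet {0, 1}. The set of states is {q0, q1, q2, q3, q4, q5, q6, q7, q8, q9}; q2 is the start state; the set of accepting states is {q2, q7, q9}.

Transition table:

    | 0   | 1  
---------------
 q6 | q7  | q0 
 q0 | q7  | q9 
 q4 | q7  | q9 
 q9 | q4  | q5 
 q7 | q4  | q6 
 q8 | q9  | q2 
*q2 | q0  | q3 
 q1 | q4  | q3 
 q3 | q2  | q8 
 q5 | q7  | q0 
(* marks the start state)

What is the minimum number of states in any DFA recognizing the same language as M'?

3

States {q1} cannot be reached from the start state, so discard them.
Initial partition by acceptance: {q2,q7,q9} | {q0,q3,q4,q5,q6,q8}.
Refine {q0,q3,q4,q5,q6,q8} on symbol 1: members go to different blocks, giving {q0,q4,q8} and {q3,q5,q6}.
The partition is now stable with 3 blocks: {q2,q7,q9} | {q0,q4,q8} | {q3,q5,q6}.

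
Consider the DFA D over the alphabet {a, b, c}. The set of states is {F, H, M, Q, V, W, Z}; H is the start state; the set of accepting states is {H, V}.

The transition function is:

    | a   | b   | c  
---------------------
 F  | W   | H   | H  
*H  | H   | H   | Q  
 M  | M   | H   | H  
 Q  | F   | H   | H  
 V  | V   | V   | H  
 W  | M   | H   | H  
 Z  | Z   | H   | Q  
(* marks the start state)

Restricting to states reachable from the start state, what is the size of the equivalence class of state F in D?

4

Reachable states from the start: {F,H,M,Q,W}. Unreachable: {V,Z} — drop them.
Initial partition by acceptance: {H} | {F,M,Q,W}.
No further refinement is possible. Final partition (2 blocks): {H} | {F,M,Q,W}.
State F belongs to the block {F,M,Q,W}, which has 4 states.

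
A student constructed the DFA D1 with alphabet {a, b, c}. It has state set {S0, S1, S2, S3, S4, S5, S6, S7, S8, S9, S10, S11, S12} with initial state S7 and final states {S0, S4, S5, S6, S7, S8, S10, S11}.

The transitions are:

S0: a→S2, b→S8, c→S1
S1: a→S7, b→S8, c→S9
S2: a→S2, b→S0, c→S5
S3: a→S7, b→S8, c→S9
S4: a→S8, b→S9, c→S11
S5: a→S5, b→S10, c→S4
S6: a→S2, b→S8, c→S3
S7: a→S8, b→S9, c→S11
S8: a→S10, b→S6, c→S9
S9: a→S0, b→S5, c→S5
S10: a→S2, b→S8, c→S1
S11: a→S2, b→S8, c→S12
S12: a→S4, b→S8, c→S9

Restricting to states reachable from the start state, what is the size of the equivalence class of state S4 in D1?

2

All states are reachable from the start state.
Initial partition by acceptance: {S0,S4,S5,S6,S7,S8,S10,S11} | {S1,S2,S3,S9,S12}.
Split {S0,S4,S5,S6,S7,S8,S10,S11} by δ(·,a) → {S0,S6,S10,S11} and {S4,S5,S7,S8}.
On input a, block {S1,S2,S3,S9,S12} splits into {S1,S3,S12} and {S2} and {S9}.
Split {S4,S5,S7,S8} by δ(·,a) → {S4,S5,S7} and {S8}.
Split {S4,S5,S7} by δ(·,a) → {S4,S7} and {S5}.
The partition is now stable with 7 blocks: {S0,S6,S10,S11} | {S1,S3,S12} | {S4,S7} | {S2} | {S9} | {S8} | {S5}.
The equivalence class containing S4 is {S4,S7}, of size 2.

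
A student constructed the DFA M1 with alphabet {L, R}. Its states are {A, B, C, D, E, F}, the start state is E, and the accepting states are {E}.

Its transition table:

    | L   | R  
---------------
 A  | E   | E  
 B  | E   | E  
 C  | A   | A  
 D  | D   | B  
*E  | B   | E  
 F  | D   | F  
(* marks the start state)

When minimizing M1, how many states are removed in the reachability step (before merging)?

BFS from E reaches {B, E}; the 4 state(s) A, C, D, F are never visited.

4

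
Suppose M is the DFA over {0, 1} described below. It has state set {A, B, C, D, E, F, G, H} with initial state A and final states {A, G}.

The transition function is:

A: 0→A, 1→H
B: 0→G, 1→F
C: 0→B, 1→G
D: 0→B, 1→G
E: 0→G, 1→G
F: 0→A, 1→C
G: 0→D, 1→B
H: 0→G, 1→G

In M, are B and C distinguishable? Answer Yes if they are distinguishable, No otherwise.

Yes

First remove the unreachable states {E}; 7 states remain.
P0 = {A,G} | {B,C,D,F,H}.
Refine {A,G} on symbol 0: members go to different blocks, giving {A} and {G}.
Refine {B,C,D,F,H} on symbol 0: members go to different blocks, giving {B,H} and {C,D} and {F}.
Split {B,H} by δ(·,1) → {B} and {H}.
No further refinement is possible. Final partition (6 blocks): {A} | {B} | {G} | {C,D} | {F} | {H}.
B and C end up in different blocks, so they are distinguishable. For instance, the string '0' is accepted from only B.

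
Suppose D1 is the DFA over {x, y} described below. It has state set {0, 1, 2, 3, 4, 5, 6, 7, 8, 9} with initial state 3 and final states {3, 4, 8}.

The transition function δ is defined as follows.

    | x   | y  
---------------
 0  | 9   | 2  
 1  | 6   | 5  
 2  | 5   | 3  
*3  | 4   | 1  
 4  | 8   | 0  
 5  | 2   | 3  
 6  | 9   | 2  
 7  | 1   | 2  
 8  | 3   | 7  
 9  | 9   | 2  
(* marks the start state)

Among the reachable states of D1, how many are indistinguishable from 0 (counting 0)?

5

All states are reachable from the start state.
Start with accepting vs non-accepting: {3,4,8} | {0,1,2,5,6,7,9}.
Refine {0,1,2,5,6,7,9} on symbol y: members go to different blocks, giving {0,1,6,7,9} and {2,5}.
Stable partition: {3,4,8} | {0,1,6,7,9} | {2,5} — 3 equivalence classes.
State 0 belongs to the block {0,1,6,7,9}, which has 5 states.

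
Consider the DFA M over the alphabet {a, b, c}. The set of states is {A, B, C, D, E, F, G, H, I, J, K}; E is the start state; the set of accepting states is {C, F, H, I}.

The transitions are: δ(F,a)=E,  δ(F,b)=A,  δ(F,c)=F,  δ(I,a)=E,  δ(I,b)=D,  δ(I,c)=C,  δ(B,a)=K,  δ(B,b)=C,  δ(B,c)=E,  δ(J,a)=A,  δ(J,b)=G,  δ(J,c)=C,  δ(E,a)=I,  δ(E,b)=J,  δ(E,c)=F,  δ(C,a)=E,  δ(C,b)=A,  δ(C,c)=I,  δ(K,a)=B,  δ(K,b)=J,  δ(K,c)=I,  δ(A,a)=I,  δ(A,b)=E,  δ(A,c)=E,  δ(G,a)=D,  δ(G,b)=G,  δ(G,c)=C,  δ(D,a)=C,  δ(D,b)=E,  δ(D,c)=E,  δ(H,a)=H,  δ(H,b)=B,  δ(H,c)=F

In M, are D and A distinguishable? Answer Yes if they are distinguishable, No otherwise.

No

First remove the unreachable states {B,H,K}; 8 states remain.
P0 = {C,F,I} | {A,D,E,G,J}.
Refine {A,D,E,G,J} on symbol a: members go to different blocks, giving {A,D,E} and {G,J}.
Split {A,D,E} by δ(·,b) → {A,D} and {E}.
The partition is now stable with 4 blocks: {C,F,I} | {A,D} | {G,J} | {E}.
D and A lie in the same block of the stable partition, so they are equivalent — no string distinguishes them.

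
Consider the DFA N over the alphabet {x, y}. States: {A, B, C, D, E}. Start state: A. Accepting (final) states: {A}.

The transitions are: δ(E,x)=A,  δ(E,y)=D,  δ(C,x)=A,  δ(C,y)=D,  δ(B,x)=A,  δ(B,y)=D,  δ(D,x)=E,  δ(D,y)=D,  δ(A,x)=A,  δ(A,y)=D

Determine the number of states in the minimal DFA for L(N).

3

Reachable states from the start: {A,D,E}. Unreachable: {B,C} — drop them.
Start with accepting vs non-accepting: {A} | {D,E}.
Refine {D,E} on symbol x: members go to different blocks, giving {D} and {E}.
No further refinement is possible. Final partition (3 blocks): {A} | {D} | {E}.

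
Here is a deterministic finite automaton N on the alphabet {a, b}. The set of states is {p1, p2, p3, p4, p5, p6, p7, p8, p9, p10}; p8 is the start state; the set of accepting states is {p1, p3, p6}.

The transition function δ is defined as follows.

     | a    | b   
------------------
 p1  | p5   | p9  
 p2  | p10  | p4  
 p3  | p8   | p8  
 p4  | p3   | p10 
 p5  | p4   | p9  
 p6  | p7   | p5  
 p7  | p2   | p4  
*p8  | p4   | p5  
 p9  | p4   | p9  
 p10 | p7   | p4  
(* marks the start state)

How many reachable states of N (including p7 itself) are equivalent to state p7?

First remove the unreachable states {p1,p6}; 8 states remain.
Initial partition by acceptance: {p3} | {p2,p4,p5,p7,p8,p9,p10}.
Refine {p2,p4,p5,p7,p8,p9,p10} on symbol a: members go to different blocks, giving {p2,p5,p7,p8,p9,p10} and {p4}.
Split {p2,p5,p7,p8,p9,p10} by δ(·,a) → {p2,p7,p10} and {p5,p8,p9}.
No further refinement is possible. Final partition (4 blocks): {p3} | {p2,p7,p10} | {p4} | {p5,p8,p9}.
The equivalence class containing p7 is {p2,p7,p10}, of size 3.

3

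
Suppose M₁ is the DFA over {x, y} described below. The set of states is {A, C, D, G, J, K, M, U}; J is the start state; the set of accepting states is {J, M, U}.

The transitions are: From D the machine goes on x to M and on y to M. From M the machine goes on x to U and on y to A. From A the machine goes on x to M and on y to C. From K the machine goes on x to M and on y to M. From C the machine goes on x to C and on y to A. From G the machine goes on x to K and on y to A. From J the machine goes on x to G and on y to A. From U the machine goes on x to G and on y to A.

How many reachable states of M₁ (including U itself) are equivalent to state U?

2

First remove the unreachable states {D}; 7 states remain.
Start with accepting vs non-accepting: {J,M,U} | {A,C,G,K}.
Split {J,M,U} by δ(·,x) → {J,U} and {M}.
On input x, block {A,C,G,K} splits into {A,K} and {C,G}.
Refine {A,K} on symbol y: members go to different blocks, giving {A} and {K}.
Split {C,G} by δ(·,x) → {G} and {C}.
No further refinement is possible. Final partition (6 blocks): {J,U} | {A} | {M} | {G} | {K} | {C}.
State U belongs to the block {J,U}, which has 2 states.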